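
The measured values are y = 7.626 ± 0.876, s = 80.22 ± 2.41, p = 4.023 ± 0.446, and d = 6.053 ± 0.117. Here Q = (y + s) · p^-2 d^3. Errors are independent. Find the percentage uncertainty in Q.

Let u = y + s = 87.85. δu = √(δy² + δs²) = √(0.767 + 5.81) = 2.56, so δu/u = 0.0292.
Q is then a monomial in u, p, d:
δQ/Q = √((δu/u)² + (-2·δp/p)² + (3·δd/d)²) = √(0.000852 + 0.0492 + 0.00336) = 0.231

23.1%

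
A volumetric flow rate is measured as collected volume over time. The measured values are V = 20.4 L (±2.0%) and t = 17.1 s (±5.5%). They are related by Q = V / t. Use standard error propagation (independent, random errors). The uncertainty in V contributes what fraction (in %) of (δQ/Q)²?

11.7%

(δQ/Q)² = (1·δV/V)² + (-1·δt/t)²
  V term: (1×0.0200)² = 0.000400
  t term: (-1×0.0550)² = 0.00302
Total = 0.00343. Share from V = 0.000400/0.00343 = 0.117.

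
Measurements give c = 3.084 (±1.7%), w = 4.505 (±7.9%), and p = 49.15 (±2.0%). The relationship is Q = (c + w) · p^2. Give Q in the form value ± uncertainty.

18330 ± 1140

Let u = c + w = 7.589. δu = √(δc² + δw²) = √(0.00275 + 0.127) = 0.360, so δu/u = 0.0474.
Q is then a monomial in u, p:
δQ/Q = √((δu/u)² + (2·δp/p)²) = √(0.00225 + 0.00160) = 0.0620
Q = 18330, so δQ = 0.0620 × 18330 = 1140.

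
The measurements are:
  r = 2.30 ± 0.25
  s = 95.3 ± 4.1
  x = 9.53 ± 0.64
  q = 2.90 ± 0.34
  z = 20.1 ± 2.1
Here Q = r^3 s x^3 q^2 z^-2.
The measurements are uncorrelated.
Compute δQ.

For a monomial Q ∝ r^3, s, x^3, q^2, z^-2, fractional errors add in quadrature:
  (3·δr/r)² = (3×0.109)² = 0.106;  (1·δs/s)² = (1×0.0430)² = 0.00185;  (3·δx/x)² = (3×0.0672)² = 0.0406;  (2·δq/q)² = (2×0.117)² = 0.0550;  (-2·δz/z)² = (-2×0.104)² = 0.0437
δQ/Q = √(0.247) = 0.497
Q = 20900, so δQ = 0.497 × 20900 = 10400.

10400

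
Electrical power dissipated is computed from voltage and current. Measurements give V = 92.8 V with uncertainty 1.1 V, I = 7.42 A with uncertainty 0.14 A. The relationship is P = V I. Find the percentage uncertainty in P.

2.23%

Products/powers → add relative errors in quadrature, weighted by exponent:
  (1·δV/V)² = (1×0.0119)² = 0.000141;  (1·δI/I)² = (1×0.0189)² = 0.000356
δP/P = √(0.000497) = 0.0223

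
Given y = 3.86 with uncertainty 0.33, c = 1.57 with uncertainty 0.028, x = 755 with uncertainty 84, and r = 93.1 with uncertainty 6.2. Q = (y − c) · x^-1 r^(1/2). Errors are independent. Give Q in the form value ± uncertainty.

0.0293 ± 0.00543

Let u = y − c = 2.29. δu = √(δy² + δc²) = √(0.109 + 0.000784) = 0.331, so δu/u = 0.145.
Q is then a monomial in u, x, r:
δQ/Q = √((δu/u)² + (-1·δx/x)² + (½·δr/r)²) = √(0.0209 + 0.0124 + 0.00111) = 0.185
Q = 0.0293, so δQ = 0.185 × 0.0293 = 0.00543.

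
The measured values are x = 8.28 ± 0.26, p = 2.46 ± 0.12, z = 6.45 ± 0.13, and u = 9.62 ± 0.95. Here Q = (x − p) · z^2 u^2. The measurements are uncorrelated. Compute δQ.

Let w = x − p = 5.82. δw = √(δx² + δp²) = √(0.0676 + 0.0144) = 0.286, so δw/w = 0.0492.
Q is then a monomial in w, z, u:
δQ/Q = √((δw/w)² + (2·δz/z)² + (2·δu/u)²) = √(0.00242 + 0.00162 + 0.0390) = 0.207
Q = 22400, so δQ = 0.207 × 22400 = 4650.

4650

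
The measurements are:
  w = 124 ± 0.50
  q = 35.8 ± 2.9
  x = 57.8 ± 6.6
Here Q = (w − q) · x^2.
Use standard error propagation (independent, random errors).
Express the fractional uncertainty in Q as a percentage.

23.1%

Let u = w − q = 88.2. δu = √(δw² + δq²) = √(0.250 + 8.41) = 2.94, so δu/u = 0.0334.
Q is then a monomial in u, x:
δQ/Q = √((δu/u)² + (2·δx/x)²) = √(0.00111 + 0.0522) = 0.231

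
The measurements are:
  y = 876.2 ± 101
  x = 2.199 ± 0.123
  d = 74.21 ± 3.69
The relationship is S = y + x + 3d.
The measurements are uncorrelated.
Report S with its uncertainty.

S is a linear combination, so absolute uncertainties add in quadrature:
  (δy)² = 10200;  (δx)² = 0.0151;  (3·δd)² = 123
δS = √(10300) = 102
S = 1101.

1101 ± 102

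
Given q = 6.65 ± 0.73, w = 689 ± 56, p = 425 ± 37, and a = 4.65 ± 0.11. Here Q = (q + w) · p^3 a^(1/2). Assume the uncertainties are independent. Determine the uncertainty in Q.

3.15e+10

Let u = q + w = 696. δu = √(δq² + δw²) = √(0.533 + 3140) = 56.0, so δu/u = 0.0805.
Q is then a monomial in u, p, a:
δQ/Q = √((δu/u)² + (3·δp/p)² + (½·δa/a)²) = √(0.00648 + 0.0682 + 0.000140) = 0.274
Q = 1.15e+11, so δQ = 0.274 × 1.15e+11 = 3.15e+10.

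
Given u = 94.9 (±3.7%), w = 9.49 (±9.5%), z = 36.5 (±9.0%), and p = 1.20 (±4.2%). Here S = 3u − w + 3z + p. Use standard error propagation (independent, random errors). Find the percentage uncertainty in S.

3.75%

S is a linear combination, so absolute uncertainties add in quadrature:
  (3·δu)² = 111;  (δw)² = 0.813;  (3·δz)² = 97.1;  (δp)² = 0.00254
δS = √(209) = 14.5
S = 386, so δS/S = 14.5/386 = 0.0375.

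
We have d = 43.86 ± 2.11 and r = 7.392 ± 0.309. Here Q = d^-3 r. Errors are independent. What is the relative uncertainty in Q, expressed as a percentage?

15.0%

Since Q is a product/quotient, work with relative uncertainties:
  (-3·δd/d)² = (-3×0.0481)² = 0.0208;  (1·δr/r)² = (1×0.0418)² = 0.00175
δQ/Q = √(0.0226) = 0.150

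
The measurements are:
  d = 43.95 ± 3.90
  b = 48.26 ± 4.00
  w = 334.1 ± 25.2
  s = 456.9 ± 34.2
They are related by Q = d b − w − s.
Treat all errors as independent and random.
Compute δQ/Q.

Let p = d·b = 2121. δp/p = √((1·δd/d)² + (1·δb/b)²) = √(0.00787 + 0.00687) = 0.121, so δp = 258.
Q = p − w − s: δQ = √(δp² + δw² + δs²) = √(66300 + 635 + 1170) = 261
Q = 1330, so δQ/Q = 261/1330 = 0.196.

0.196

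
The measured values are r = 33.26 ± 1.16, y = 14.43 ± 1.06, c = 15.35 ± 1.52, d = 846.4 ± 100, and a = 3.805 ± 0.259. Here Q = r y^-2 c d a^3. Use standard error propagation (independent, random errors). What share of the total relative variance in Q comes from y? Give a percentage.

24.5%

(δQ/Q)² = (1·δr/r)² + (-2·δy/y)² + (1·δc/c)² + (1·δd/d)² + (3·δa/a)²
  r term: (1×0.0349)² = 0.00122
  y term: (-2×0.0735)² = 0.0216
  c term: (1×0.0990)² = 0.00981
  d term: (1×0.118)² = 0.0140
  a term: (3×0.0681)² = 0.0417
Total = 0.0883. Share from y = 0.0216/0.0883 = 0.245.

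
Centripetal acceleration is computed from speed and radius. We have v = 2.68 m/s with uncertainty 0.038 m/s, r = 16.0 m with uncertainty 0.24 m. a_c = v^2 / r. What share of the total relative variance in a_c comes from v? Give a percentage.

78.1%

(δa_c/a_c)² = (2·δv/v)² + (-1·δr/r)²
  v term: (2×0.0142)² = 0.000804
  r term: (-1×0.0150)² = 0.000225
Total = 0.00103. Share from v = 0.000804/0.00103 = 0.781.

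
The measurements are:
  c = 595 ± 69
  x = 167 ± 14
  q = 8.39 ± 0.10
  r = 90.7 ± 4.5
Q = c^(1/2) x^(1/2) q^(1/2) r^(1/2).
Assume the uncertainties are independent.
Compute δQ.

661

Q is a product of powers, so relative uncertainties combine in quadrature:
  (½·δc/c)² = (0.5×0.116)² = 0.00336;  (½·δx/x)² = (0.5×0.0838)² = 0.00176;  (½·δq/q)² = (0.5×0.0119)² = 3.55e-05;  (½·δr/r)² = (0.5×0.0496)² = 0.000615
δQ/Q = √(0.00577) = 0.0760
Q = 8700, so δQ = 0.0760 × 8700 = 661.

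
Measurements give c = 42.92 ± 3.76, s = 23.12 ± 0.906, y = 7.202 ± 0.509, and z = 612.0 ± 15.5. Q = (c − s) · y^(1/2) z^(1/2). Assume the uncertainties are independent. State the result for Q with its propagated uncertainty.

Let u = c − s = 19.80. δu = √(δc² + δs²) = √(14.1 + 0.821) = 3.87, so δu/u = 0.195.
Q is then a monomial in u, y, z:
δQ/Q = √((δu/u)² + (½·δy/y)² + (½·δz/z)²) = √(0.0382 + 0.00125 + 0.000160) = 0.199
Q = 1315, so δQ = 0.199 × 1315 = 261.

1315 ± 261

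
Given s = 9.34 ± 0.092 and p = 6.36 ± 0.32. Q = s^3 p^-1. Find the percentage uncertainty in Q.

Since Q is a product/quotient, work with relative uncertainties:
  (3·δs/s)² = (3×0.00985)² = 0.000873;  (-1·δp/p)² = (-1×0.0503)² = 0.00253
δQ/Q = √(0.00340) = 0.0584

5.84%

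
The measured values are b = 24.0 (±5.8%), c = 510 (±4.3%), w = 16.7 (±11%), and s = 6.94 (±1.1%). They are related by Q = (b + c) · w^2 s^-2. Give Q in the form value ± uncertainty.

Let u = b + c = 534. δu = √(δb² + δc²) = √(1.94 + 481) = 22.0, so δu/u = 0.0412.
Q is then a monomial in u, w, s:
δQ/Q = √((δu/u)² + (2·δw/w)² + (-2·δs/s)²) = √(0.00169 + 0.0484 + 0.000484) = 0.225
Q = 3090, so δQ = 0.225 × 3090 = 695.

3090 ± 695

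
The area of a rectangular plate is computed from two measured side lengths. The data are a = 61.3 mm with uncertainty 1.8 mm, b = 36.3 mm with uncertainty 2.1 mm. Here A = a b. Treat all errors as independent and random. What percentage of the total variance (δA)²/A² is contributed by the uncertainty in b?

79.5%

(δA/A)² = (1·δa/a)² + (1·δb/b)²
  a term: (1×0.0294)² = 0.000862
  b term: (1×0.0579)² = 0.00335
Total = 0.00421. Share from b = 0.00335/0.00421 = 0.795.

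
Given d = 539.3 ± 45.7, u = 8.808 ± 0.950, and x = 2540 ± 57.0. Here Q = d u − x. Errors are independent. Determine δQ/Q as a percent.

29.6%

Let p = d·u = 4750. δp/p = √((1·δd/d)² + (1·δu/u)²) = √(0.00718 + 0.0116) = 0.137, so δp = 652.
Q = p − x: δQ = √(δp² + δx²) = √(4.25e+05 + 3250) = 654
Q = 2210, so δQ/Q = 654/2210 = 0.296.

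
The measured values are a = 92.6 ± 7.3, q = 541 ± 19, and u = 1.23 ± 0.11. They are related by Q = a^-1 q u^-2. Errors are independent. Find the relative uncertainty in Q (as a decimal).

0.199

Relative error in a monomial: (δQ/Q)² = Σ (nᵢ · δxᵢ/xᵢ)².
  (-1·δa/a)² = (-1×0.0788)² = 0.00621;  (1·δq/q)² = (1×0.0351)² = 0.00123;  (-2·δu/u)² = (-2×0.0894)² = 0.0320
δQ/Q = √(0.0394) = 0.199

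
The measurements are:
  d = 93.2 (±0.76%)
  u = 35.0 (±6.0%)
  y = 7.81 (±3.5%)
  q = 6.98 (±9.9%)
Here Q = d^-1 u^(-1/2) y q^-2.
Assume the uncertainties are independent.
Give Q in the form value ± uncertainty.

Each factor contributes (exponent × relative error)² to (δQ/Q)²:
  (-1·δd/d)² = (-1×0.00760)² = 5.78e-05;  (−½·δu/u)² = (-0.5×0.0600)² = 0.000900;  (1·δy/y)² = (1×0.0350)² = 0.00123;  (-2·δq/q)² = (-2×0.0990)² = 0.0392
δQ/Q = √(0.0414) = 0.203
Q = 0.000291, so δQ = 0.203 × 0.000291 = 5.91e-05.

(2.91 ± 0.591) × 10^-4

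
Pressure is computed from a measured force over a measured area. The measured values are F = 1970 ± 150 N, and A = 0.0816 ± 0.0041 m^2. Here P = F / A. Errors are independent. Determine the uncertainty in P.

For a monomial P ∝ F, A^-1, fractional errors add in quadrature:
  (1·δF/F)² = (1×0.0761)² = 0.00580;  (-1·δA/A)² = (-1×0.0502)² = 0.00252
δP/P = √(0.00832) = 0.0912
P = 24100 Pa, so δP = 0.0912 × 24100 = 2200 Pa.

2200 Pa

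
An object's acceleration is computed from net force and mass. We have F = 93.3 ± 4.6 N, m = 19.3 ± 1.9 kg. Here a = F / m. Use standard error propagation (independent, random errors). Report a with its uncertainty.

Since a is a product/quotient, work with relative uncertainties:
  (1·δF/F)² = (1×0.0493)² = 0.00243;  (-1·δm/m)² = (-1×0.0984)² = 0.00969
δa/a = √(0.0121) = 0.110
a = 4.83 m/s^2, so δa = 0.110 × 4.83 = 0.532 m/s^2.

4.83 ± 0.532 m/s^2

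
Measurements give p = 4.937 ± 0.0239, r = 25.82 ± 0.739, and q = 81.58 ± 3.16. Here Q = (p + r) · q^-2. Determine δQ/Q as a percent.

8.11%

Let u = p + r = 30.76. δu = √(δp² + δr²) = √(0.000571 + 0.546) = 0.739, so δu/u = 0.0240.
Q is then a monomial in u, q:
δQ/Q = √((δu/u)² + (-2·δq/q)²) = √(0.000578 + 0.00600) = 0.0811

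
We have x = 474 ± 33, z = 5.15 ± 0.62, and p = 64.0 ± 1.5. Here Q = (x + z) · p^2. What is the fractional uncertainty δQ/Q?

Let u = x + z = 479. δu = √(δx² + δz²) = √(1090 + 0.384) = 33.0, so δu/u = 0.0689.
Q is then a monomial in u, p:
δQ/Q = √((δu/u)² + (2·δp/p)²) = √(0.00475 + 0.00220) = 0.0833

0.0833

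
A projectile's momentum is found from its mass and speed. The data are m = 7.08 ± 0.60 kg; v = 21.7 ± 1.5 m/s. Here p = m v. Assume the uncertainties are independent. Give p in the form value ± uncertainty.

For a monomial p ∝ m, v, fractional errors add in quadrature:
  (1·δm/m)² = (1×0.0847)² = 0.00718;  (1·δv/v)² = (1×0.0691)² = 0.00478
δp/p = √(0.0120) = 0.109
p = 154 kg·m/s, so δp = 0.109 × 154 = 16.8 kg·m/s.

154 ± 16.8 kg·m/s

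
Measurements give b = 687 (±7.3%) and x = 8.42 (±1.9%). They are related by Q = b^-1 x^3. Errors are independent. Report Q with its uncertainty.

0.869 ± 0.0805

Products/powers → add relative errors in quadrature, weighted by exponent:
  (-1·δb/b)² = (-1×0.0730)² = 0.00533;  (3·δx/x)² = (3×0.0190)² = 0.00325
δQ/Q = √(0.00858) = 0.0926
Q = 0.869, so δQ = 0.0926 × 0.869 = 0.0805.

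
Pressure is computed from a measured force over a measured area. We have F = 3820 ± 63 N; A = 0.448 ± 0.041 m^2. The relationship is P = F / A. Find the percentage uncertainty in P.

9.30%

For a monomial P ∝ F, A^-1, fractional errors add in quadrature:
  (1·δF/F)² = (1×0.0165)² = 0.000272;  (-1·δA/A)² = (-1×0.0915)² = 0.00838
δP/P = √(0.00865) = 0.0930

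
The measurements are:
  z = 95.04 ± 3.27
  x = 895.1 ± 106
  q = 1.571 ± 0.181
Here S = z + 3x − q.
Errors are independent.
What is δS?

Sums and differences: (δS)² = Σ (cᵢ δxᵢ)².
  (δz)² = 10.7;  (3·δx)² = 1.01e+05;  (δq)² = 0.0328
δS = √(1.01e+05) = 318

318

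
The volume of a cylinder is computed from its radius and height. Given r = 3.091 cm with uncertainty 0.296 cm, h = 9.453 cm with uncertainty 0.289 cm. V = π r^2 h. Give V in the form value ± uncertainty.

Products/powers → add relative errors in quadrature, weighted by exponent:
  (2·δr/r)² = (2×0.0958)² = 0.0367;  (1·δh/h)² = (1×0.0306)² = 0.000935
δV/V = √(0.0376) = 0.194
V = 283.7 cm^3, so δV = 0.194 × 283.7 = 55.0 cm^3.

283.7 ± 55.0 cm^3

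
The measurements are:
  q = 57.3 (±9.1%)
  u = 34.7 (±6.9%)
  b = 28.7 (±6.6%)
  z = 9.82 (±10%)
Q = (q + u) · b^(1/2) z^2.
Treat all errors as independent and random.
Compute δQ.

10100

Let w = q + u = 92.0. δw = √(δq² + δu²) = √(27.2 + 5.73) = 5.74, so δw/w = 0.0624.
Q is then a monomial in w, b, z:
δQ/Q = √((δw/w)² + (½·δb/b)² + (2·δz/z)²) = √(0.00389 + 0.00109 + 0.0400) = 0.212
Q = 47500, so δQ = 0.212 × 47500 = 10100.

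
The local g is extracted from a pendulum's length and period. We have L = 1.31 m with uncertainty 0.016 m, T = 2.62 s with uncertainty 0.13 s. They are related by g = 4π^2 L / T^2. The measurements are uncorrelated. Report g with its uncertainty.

7.53 ± 0.753 m/s^2

Each factor contributes (exponent × relative error)² to (δg/g)²:
  (1·δL/L)² = (1×0.0122)² = 0.000149;  (-2·δT/T)² = (-2×0.0496)² = 0.00985
δg/g = √(0.01000) = 0.1000
g = 7.53 m/s^2, so δg = 0.1000 × 7.53 = 0.753 m/s^2.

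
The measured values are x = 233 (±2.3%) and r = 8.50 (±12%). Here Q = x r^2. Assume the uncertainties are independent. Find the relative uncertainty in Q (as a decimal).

0.241

Q is a product of powers, so relative uncertainties combine in quadrature:
  (1·δx/x)² = (1×0.0230)² = 0.000529;  (2·δr/r)² = (2×0.120)² = 0.0576
δQ/Q = √(0.0581) = 0.241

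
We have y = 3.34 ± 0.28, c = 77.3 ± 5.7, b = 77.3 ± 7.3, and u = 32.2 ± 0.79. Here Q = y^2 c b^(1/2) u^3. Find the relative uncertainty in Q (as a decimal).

0.203

For a monomial Q ∝ y^2, c, b^(1/2), u^3, fractional errors add in quadrature:
  (2·δy/y)² = (2×0.0838)² = 0.0281;  (1·δc/c)² = (1×0.0737)² = 0.00544;  (½·δb/b)² = (0.5×0.0944)² = 0.00223;  (3·δu/u)² = (3×0.0245)² = 0.00542
δQ/Q = √(0.0412) = 0.203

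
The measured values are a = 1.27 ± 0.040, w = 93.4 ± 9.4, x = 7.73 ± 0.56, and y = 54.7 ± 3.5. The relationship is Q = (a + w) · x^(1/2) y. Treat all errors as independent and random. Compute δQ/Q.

Let u = a + w = 94.7. δu = √(δa² + δw²) = √(0.00160 + 88.4) = 9.40, so δu/u = 0.0993.
Q is then a monomial in u, x, y:
δQ/Q = √((δu/u)² + (½·δx/x)² + (1·δy/y)²) = √(0.00986 + 0.00131 + 0.00409) = 0.124

0.124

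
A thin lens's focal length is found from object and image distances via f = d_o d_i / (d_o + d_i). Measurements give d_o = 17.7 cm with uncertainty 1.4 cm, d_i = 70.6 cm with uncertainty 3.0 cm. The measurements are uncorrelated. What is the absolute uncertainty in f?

∂f/∂d_o = (d_i/(d_o+d_i))² = 0.639;  ∂f/∂d_i = (d_o/(d_o+d_i))² = 0.0402
δf = √((∂f/∂d_o · δd_o)² + (∂f/∂d_i · δd_i)²) = √(0.801 + 0.0145) = 0.903 cm

0.903 cm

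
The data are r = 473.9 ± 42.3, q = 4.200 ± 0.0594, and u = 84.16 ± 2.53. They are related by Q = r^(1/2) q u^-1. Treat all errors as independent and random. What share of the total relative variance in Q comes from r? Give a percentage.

64.3%

(δQ/Q)² = (½·δr/r)² + (1·δq/q)² + (-1·δu/u)²
  r term: (0.5×0.0893)² = 0.00199
  q term: (1×0.0141)² = 0.000200
  u term: (-1×0.0301)² = 0.000904
Total = 0.00310. Share from r = 0.00199/0.00310 = 0.643.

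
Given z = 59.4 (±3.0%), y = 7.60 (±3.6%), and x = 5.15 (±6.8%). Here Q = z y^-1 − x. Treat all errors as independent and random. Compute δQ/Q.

0.190

Let p = z·y^-1 = 7.82. δp/p = √((1·δz/z)² + (-1·δy/y)²) = √(0.000900 + 0.00130) = 0.0469, so δp = 0.366.
Q = p − x: δQ = √(δp² + δx²) = √(0.134 + 0.123) = 0.507
Q = 2.67, so δQ/Q = 0.507/2.67 = 0.190.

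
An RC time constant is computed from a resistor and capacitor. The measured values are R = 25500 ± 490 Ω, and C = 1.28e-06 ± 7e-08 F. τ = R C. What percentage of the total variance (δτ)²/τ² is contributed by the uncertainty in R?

11.0%

(δτ/τ)² = (1·δR/R)² + (1·δC/C)²
  R term: (1×0.0192)² = 0.000369
  C term: (1×0.0547)² = 0.00299
Total = 0.00336. Share from R = 0.000369/0.00336 = 0.110.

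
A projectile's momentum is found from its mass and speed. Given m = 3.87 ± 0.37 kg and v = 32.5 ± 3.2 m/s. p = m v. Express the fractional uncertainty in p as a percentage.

p is a product of powers, so relative uncertainties combine in quadrature:
  (1·δm/m)² = (1×0.0956)² = 0.00914;  (1·δv/v)² = (1×0.0985)² = 0.00969
δp/p = √(0.0188) = 0.137

13.7%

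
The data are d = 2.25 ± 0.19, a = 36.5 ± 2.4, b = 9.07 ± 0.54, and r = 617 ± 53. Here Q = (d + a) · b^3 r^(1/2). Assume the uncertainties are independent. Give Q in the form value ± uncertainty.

Let u = d + a = 38.8. δu = √(δd² + δa²) = √(0.0361 + 5.76) = 2.41, so δu/u = 0.0621.
Q is then a monomial in u, b, r:
δQ/Q = √((δu/u)² + (3·δb/b)² + (½·δr/r)²) = √(0.00386 + 0.0319 + 0.00184) = 0.194
Q = 7.18e+05, so δQ = 0.194 × 7.18e+05 = 1.39e+05.

(7.18 ± 1.39) × 10^5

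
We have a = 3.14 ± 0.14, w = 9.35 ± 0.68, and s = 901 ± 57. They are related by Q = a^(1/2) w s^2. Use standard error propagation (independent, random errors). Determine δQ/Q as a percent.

14.8%

Since Q is a product/quotient, work with relative uncertainties:
  (½·δa/a)² = (0.5×0.0446)² = 0.000497;  (1·δw/w)² = (1×0.0727)² = 0.00529;  (2·δs/s)² = (2×0.0633)² = 0.0160
δQ/Q = √(0.0218) = 0.148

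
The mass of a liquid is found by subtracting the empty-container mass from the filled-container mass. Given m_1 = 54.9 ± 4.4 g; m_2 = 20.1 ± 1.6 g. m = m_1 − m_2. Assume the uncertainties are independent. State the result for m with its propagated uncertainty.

Sums and differences: (δm)² = Σ (cᵢ δxᵢ)².
  (δm_1)² = 19.4;  (δm_2)² = 2.56
δm = √(21.9) = 4.68 g
m = 34.8 g.

34.8 ± 4.68 g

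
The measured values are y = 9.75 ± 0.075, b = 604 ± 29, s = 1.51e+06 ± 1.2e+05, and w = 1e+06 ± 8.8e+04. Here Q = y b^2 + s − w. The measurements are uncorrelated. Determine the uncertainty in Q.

3.74e+05

Let p = y·b^2 = 3.56e+06. δp/p = √((1·δy/y)² + (2·δb/b)²) = √(5.92e-05 + 0.00922) = 0.0963, so δp = 3.43e+05.
Q = p + s − w: δQ = √(δp² + δs² + δw²) = √(1.17e+11 + 1.44e+10 + 7.74e+09) = 3.74e+05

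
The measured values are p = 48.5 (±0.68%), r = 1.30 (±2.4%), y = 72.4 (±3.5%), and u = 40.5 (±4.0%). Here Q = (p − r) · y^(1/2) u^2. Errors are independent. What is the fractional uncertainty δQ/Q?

Let w = p − r = 47.2. δw = √(δp² + δr²) = √(0.109 + 0.000973) = 0.331, so δw/w = 0.00702.
Q is then a monomial in w, y, u:
δQ/Q = √((δw/w)² + (½·δy/y)² + (2·δu/u)²) = √(4.93e-05 + 0.000306 + 0.00640) = 0.0822

0.0822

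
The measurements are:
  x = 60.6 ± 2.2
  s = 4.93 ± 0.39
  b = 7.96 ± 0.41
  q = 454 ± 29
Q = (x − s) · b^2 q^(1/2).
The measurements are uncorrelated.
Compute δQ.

Let u = x − s = 55.7. δu = √(δx² + δs²) = √(4.84 + 0.152) = 2.23, so δu/u = 0.0401.
Q is then a monomial in u, b, q:
δQ/Q = √((δu/u)² + (2·δb/b)² + (½·δq/q)²) = √(0.00161 + 0.0106 + 0.00102) = 0.115
Q = 75200, so δQ = 0.115 × 75200 = 8650.

8650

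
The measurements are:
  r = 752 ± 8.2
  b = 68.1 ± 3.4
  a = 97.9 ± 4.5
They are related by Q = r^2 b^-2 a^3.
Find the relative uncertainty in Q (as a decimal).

0.172

Products/powers → add relative errors in quadrature, weighted by exponent:
  (2·δr/r)² = (2×0.0109)² = 0.000476;  (-2·δb/b)² = (-2×0.0499)² = 0.00997;  (3·δa/a)² = (3×0.0460)² = 0.0190
δQ/Q = √(0.0295) = 0.172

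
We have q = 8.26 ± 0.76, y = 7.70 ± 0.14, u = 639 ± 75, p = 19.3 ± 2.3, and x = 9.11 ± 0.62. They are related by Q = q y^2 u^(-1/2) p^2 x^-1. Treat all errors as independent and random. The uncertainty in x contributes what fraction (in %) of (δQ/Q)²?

6.20%

(δQ/Q)² = (1·δq/q)² + (2·δy/y)² + (−½·δu/u)² + (2·δp/p)² + (-1·δx/x)²
  q term: (1×0.0920)² = 0.00847
  y term: (2×0.0182)² = 0.00132
  u term: (-0.5×0.117)² = 0.00344
  p term: (2×0.119)² = 0.0568
  x term: (-1×0.0681)² = 0.00463
Total = 0.0747. Share from x = 0.00463/0.0747 = 0.0620.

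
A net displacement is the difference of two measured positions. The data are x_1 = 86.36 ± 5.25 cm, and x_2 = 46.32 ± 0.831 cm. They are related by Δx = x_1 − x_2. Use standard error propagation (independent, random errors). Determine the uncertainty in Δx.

5.32 cm

For a sum/difference, combine absolute errors in quadrature:
  (δx_1)² = 27.6;  (δx_2)² = 0.691
δΔx = √(28.3) = 5.32 cm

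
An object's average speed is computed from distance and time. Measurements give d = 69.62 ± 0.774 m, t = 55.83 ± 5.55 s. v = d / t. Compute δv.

0.125 m/s

Each factor contributes (exponent × relative error)² to (δv/v)²:
  (1·δd/d)² = (1×0.0111)² = 0.000124;  (-1·δt/t)² = (-1×0.0994)² = 0.00988
δv/v = √(0.0100) = 0.100
v = 1.247 m/s, so δv = 0.100 × 1.247 = 0.125 m/s.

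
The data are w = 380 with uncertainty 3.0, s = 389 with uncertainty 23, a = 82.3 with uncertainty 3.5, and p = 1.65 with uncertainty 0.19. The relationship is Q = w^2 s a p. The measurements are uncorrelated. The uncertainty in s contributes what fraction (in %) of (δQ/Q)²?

(δQ/Q)² = (2·δw/w)² + (1·δs/s)² + (1·δa/a)² + (1·δp/p)²
  w term: (2×0.00789)² = 0.000249
  s term: (1×0.0591)² = 0.00350
  a term: (1×0.0425)² = 0.00181
  p term: (1×0.115)² = 0.0133
Total = 0.0188. Share from s = 0.00350/0.0188 = 0.186.

18.6%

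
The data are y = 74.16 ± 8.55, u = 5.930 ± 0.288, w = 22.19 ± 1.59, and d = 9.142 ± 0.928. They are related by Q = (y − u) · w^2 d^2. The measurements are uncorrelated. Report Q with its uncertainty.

Let h = y − u = 68.23. δh = √(δy² + δu²) = √(73.1 + 0.0829) = 8.55, so δh/h = 0.125.
Q is then a monomial in h, w, d:
δQ/Q = √((δh/h)² + (2·δw/w)² + (2·δd/d)²) = √(0.0157 + 0.0205 + 0.0412) = 0.278
Q = 2.808e+06, so δQ = 0.278 × 2.808e+06 = 7.82e+05.

(2.808 ± 0.782) × 10^6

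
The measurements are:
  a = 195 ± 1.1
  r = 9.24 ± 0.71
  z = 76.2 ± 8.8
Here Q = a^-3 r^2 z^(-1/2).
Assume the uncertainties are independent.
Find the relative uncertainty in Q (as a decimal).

Relative error in a monomial: (δQ/Q)² = Σ (nᵢ · δxᵢ/xᵢ)².
  (-3·δa/a)² = (-3×0.00564)² = 0.000286;  (2·δr/r)² = (2×0.0768)² = 0.0236;  (−½·δz/z)² = (-0.5×0.115)² = 0.00333
δQ/Q = √(0.0272) = 0.165

0.165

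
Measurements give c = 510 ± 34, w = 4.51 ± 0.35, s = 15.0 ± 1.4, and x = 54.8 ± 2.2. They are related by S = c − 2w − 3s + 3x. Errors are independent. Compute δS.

34.9

Each term contributes (cᵢ δxᵢ)² to (δS)²:
  (δc)² = 1160;  (2·δw)² = 0.490;  (3·δs)² = 17.6;  (3·δx)² = 43.6
δS = √(1220) = 34.9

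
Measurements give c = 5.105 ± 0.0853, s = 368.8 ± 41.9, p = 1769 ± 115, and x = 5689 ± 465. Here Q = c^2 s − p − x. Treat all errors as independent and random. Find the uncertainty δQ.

Let w = c^2·s = 9611. δw/w = √((2·δc/c)² + (1·δs/s)²) = √(0.00112 + 0.0129) = 0.118, so δw = 1140.
Q = w − p − x: δQ = √(δw² + δp² + δx²) = √(1.3e+06 + 13200 + 2.16e+05) = 1230

1230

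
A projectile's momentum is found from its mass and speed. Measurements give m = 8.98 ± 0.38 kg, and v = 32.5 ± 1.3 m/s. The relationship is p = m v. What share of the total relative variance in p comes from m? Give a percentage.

52.8%

(δp/p)² = (1·δm/m)² + (1·δv/v)²
  m term: (1×0.0423)² = 0.00179
  v term: (1×0.0400)² = 0.00160
Total = 0.00339. Share from m = 0.00179/0.00339 = 0.528.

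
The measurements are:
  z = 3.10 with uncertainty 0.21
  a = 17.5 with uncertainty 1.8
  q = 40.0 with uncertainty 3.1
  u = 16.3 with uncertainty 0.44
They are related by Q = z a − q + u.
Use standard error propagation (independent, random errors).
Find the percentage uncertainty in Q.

Let p = z·a = 54.2. δp/p = √((1·δz/z)² + (1·δa/a)²) = √(0.00459 + 0.0106) = 0.123, so δp = 6.68.
Q = p − q + u: δQ = √(δp² + δq² + δu²) = √(44.6 + 9.61 + 0.194) = 7.38
Q = 30.6, so δQ/Q = 7.38/30.6 = 0.242.

24.2%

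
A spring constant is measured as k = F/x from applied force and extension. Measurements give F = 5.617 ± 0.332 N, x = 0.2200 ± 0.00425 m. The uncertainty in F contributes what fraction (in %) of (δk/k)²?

90.3%

(δk/k)² = (1·δF/F)² + (-1·δx/x)²
  F term: (1×0.0591)² = 0.00349
  x term: (-1×0.0193)² = 0.000373
Total = 0.00387. Share from F = 0.00349/0.00387 = 0.903.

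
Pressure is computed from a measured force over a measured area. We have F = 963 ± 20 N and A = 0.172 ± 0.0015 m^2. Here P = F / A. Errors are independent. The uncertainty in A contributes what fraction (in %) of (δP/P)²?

15.0%

(δP/P)² = (1·δF/F)² + (-1·δA/A)²
  F term: (1×0.0208)² = 0.000431
  A term: (-1×0.00872)² = 7.61e-05
Total = 0.000507. Share from A = 7.61e-05/0.000507 = 0.150.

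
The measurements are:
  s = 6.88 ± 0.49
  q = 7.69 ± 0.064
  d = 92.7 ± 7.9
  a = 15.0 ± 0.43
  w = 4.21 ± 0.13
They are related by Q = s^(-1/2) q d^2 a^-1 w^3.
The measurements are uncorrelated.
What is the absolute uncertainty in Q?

25000

Q is a product of powers, so relative uncertainties combine in quadrature:
  (−½·δs/s)² = (-0.5×0.0712)² = 0.00127;  (1·δq/q)² = (1×0.00832)² = 6.93e-05;  (2·δd/d)² = (2×0.0852)² = 0.0291;  (-1·δa/a)² = (-1×0.0287)² = 0.000822;  (3·δw/w)² = (3×0.0309)² = 0.00858
δQ/Q = √(0.0398) = 0.199
Q = 1.25e+05, so δQ = 0.199 × 1.25e+05 = 25000.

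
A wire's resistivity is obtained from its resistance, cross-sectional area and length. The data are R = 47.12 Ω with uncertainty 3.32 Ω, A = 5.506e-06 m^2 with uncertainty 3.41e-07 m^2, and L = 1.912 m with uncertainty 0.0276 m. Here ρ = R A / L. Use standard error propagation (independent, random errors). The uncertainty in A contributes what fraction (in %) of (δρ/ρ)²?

42.6%

(δρ/ρ)² = (1·δR/R)² + (1·δA/A)² + (-1·δL/L)²
  R term: (1×0.0705)² = 0.00496
  A term: (1×0.0619)² = 0.00384
  L term: (-1×0.0144)² = 0.000208
Total = 0.00901. Share from A = 0.00384/0.00901 = 0.426.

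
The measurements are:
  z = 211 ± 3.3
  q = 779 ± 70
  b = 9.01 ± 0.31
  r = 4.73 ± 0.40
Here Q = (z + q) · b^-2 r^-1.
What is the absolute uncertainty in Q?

0.335

Let u = z + q = 990. δu = √(δz² + δq²) = √(10.9 + 4900) = 70.1, so δu/u = 0.0708.
Q is then a monomial in u, b, r:
δQ/Q = √((δu/u)² + (-2·δb/b)² + (-1·δr/r)²) = √(0.00501 + 0.00474 + 0.00715) = 0.130
Q = 2.58, so δQ = 0.130 × 2.58 = 0.335.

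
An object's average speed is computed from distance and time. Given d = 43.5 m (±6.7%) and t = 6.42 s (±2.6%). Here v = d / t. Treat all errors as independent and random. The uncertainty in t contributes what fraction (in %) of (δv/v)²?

(δv/v)² = (1·δd/d)² + (-1·δt/t)²
  d term: (1×0.0670)² = 0.00449
  t term: (-1×0.0260)² = 0.000676
Total = 0.00517. Share from t = 0.000676/0.00517 = 0.131.

13.1%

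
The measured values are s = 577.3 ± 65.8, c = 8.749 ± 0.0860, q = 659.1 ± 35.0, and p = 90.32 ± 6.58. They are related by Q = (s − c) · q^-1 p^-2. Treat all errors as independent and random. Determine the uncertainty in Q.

Let u = s − c = 568.6. δu = √(δs² + δc²) = √(4330 + 0.00740) = 65.8, so δu/u = 0.116.
Q is then a monomial in u, q, p:
δQ/Q = √((δu/u)² + (-1·δq/q)² + (-2·δp/p)²) = √(0.0134 + 0.00282 + 0.0212) = 0.194
Q = 0.0001057, so δQ = 0.194 × 0.0001057 = 2.05e-05.

2.05e-05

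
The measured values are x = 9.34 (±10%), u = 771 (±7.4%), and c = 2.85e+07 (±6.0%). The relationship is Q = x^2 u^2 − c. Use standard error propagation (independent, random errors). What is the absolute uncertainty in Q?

1.3e+07

Let p = x^2·u^2 = 5.19e+07. δp/p = √((2·δx/x)² + (2·δu/u)²) = √(0.0400 + 0.0219) = 0.249, so δp = 1.29e+07.
Q = p − c: δQ = √(δp² + δc²) = √(1.66e+14 + 2.92e+12) = 1.3e+07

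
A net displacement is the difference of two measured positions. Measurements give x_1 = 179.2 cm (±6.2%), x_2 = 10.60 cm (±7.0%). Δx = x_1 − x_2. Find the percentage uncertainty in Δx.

6.60%

Δx is a linear combination, so absolute uncertainties add in quadrature:
  (δx_1)² = 123;  (δx_2)² = 0.551
δΔx = √(124) = 11.1 cm
Δx = 168.6 cm, so δΔx/Δx = 11.1/168.6 = 0.0660.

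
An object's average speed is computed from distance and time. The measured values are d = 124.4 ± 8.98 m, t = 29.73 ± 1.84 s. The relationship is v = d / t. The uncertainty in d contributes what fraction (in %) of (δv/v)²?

57.6%

(δv/v)² = (1·δd/d)² + (-1·δt/t)²
  d term: (1×0.0722)² = 0.00521
  t term: (-1×0.0619)² = 0.00383
Total = 0.00904. Share from d = 0.00521/0.00904 = 0.576.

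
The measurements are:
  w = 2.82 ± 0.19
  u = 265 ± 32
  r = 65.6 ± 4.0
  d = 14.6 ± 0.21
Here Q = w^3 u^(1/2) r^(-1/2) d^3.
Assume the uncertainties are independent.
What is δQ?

30500

Q is a product of powers, so relative uncertainties combine in quadrature:
  (3·δw/w)² = (3×0.0674)² = 0.0409;  (½·δu/u)² = (0.5×0.121)² = 0.00365;  (−½·δr/r)² = (-0.5×0.0610)² = 0.000930;  (3·δd/d)² = (3×0.0144)² = 0.00186
δQ/Q = √(0.0473) = 0.217
Q = 1.4e+05, so δQ = 0.217 × 1.4e+05 = 30500.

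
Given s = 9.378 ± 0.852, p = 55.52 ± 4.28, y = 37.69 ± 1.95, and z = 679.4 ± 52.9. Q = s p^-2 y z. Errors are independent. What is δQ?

Since Q is a product/quotient, work with relative uncertainties:
  (1·δs/s)² = (1×0.0909)² = 0.00825;  (-2·δp/p)² = (-2×0.0771)² = 0.0238;  (1·δy/y)² = (1×0.0517)² = 0.00268;  (1·δz/z)² = (1×0.0779)² = 0.00606
δQ/Q = √(0.0408) = 0.202
Q = 77.90, so δQ = 0.202 × 77.90 = 15.7.

15.7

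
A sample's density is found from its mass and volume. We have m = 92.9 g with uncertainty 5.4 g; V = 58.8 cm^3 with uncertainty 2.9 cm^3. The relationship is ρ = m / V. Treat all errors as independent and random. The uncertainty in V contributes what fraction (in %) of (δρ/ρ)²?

(δρ/ρ)² = (1·δm/m)² + (-1·δV/V)²
  m term: (1×0.0581)² = 0.00338
  V term: (-1×0.0493)² = 0.00243
Total = 0.00581. Share from V = 0.00243/0.00581 = 0.419.

41.9%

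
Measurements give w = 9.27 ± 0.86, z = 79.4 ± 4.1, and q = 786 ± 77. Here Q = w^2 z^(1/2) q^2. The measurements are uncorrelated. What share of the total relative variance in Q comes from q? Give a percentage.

52.2%

(δQ/Q)² = (2·δw/w)² + (½·δz/z)² + (2·δq/q)²
  w term: (2×0.0928)² = 0.0344
  z term: (0.5×0.0516)² = 0.000667
  q term: (2×0.0980)² = 0.0384
Total = 0.0735. Share from q = 0.0384/0.0735 = 0.522.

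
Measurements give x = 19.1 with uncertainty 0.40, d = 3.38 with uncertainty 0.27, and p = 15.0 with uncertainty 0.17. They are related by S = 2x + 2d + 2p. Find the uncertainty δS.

For a sum/difference, combine absolute errors in quadrature:
  (2·δx)² = 0.640;  (2·δd)² = 0.292;  (2·δp)² = 0.116
δS = √(1.05) = 1.02

1.02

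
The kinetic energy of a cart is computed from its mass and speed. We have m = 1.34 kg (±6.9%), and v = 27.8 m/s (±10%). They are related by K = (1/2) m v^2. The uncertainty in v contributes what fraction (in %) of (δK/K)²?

(δK/K)² = (1·δm/m)² + (2·δv/v)²
  m term: (1×0.0690)² = 0.00476
  v term: (2×0.100)² = 0.0400
Total = 0.0448. Share from v = 0.0400/0.0448 = 0.894.

89.4%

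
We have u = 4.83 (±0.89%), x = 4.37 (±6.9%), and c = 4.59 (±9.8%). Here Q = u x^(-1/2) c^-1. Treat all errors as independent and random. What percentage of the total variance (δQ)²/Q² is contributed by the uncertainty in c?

(δQ/Q)² = (1·δu/u)² + (−½·δx/x)² + (-1·δc/c)²
  u term: (1×0.00890)² = 7.92e-05
  x term: (-0.5×0.0690)² = 0.00119
  c term: (-1×0.0980)² = 0.00960
Total = 0.0109. Share from c = 0.00960/0.0109 = 0.883.

88.3%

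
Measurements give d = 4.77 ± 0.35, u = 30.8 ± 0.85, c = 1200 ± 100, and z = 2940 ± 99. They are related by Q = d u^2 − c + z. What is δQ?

Let p = d·u^2 = 4530. δp/p = √((1·δd/d)² + (2·δu/u)²) = √(0.00538 + 0.00305) = 0.0918, so δp = 415.
Q = p − c + z: δQ = √(δp² + δc² + δz²) = √(1.73e+05 + 10000 + 9800) = 439

439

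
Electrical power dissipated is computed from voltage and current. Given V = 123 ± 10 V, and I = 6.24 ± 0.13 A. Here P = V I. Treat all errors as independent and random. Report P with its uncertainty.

Since P is a product/quotient, work with relative uncertainties:
  (1·δV/V)² = (1×0.0813)² = 0.00661;  (1·δI/I)² = (1×0.0208)² = 0.000434
δP/P = √(0.00704) = 0.0839
P = 768 W, so δP = 0.0839 × 768 = 64.4 W.

768 ± 64.4 W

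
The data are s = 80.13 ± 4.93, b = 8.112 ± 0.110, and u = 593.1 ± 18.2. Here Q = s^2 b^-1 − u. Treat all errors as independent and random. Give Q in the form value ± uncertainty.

198.4 ± 99.7

Let p = s^2·b^-1 = 791.5. δp/p = √((2·δs/s)² + (-1·δb/b)²) = √(0.0151 + 0.000184) = 0.124, so δp = 98.0.
Q = p − u: δQ = √(δp² + δu²) = √(9600 + 331) = 99.7
Q = 198.4.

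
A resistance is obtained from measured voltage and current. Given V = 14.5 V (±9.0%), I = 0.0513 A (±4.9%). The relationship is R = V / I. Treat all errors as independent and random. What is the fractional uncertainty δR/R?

R is a product of powers, so relative uncertainties combine in quadrature:
  (1·δV/V)² = (1×0.0900)² = 0.00810;  (-1·δI/I)² = (-1×0.0490)² = 0.00240
δR/R = √(0.0105) = 0.102

0.102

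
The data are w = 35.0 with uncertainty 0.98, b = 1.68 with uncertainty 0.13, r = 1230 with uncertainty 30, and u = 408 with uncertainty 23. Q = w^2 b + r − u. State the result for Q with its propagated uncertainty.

2880 ± 200

Let p = w^2·b = 2060. δp/p = √((2·δw/w)² + (1·δb/b)²) = √(0.00314 + 0.00599) = 0.0955, so δp = 197.
Q = p + r − u: δQ = √(δp² + δr² + δu²) = √(38600 + 900 + 529) = 200
Q = 2880.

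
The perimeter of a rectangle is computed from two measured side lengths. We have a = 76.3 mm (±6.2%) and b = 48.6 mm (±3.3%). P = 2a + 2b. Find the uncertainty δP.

9.99 mm

Each term contributes (cᵢ δxᵢ)² to (δP)²:
  (2·δa)² = 89.5;  (2·δb)² = 10.3
δP = √(99.8) = 9.99 mm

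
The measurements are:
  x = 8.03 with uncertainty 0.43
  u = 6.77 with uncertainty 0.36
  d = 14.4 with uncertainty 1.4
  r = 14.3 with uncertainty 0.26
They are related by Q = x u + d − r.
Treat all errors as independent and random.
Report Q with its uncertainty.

54.5 ± 4.34

Let p = x·u = 54.4. δp/p = √((1·δx/x)² + (1·δu/u)²) = √(0.00287 + 0.00283) = 0.0755, so δp = 4.10.
Q = p + d − r: δQ = √(δp² + δd² + δr²) = √(16.8 + 1.96 + 0.0676) = 4.34
Q = 54.5.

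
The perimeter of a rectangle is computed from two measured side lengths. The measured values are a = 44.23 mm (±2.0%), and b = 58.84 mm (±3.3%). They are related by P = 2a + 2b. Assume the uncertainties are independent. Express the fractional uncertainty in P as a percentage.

2.07%

P is a linear combination, so absolute uncertainties add in quadrature:
  (2·δa)² = 3.13;  (2·δb)² = 15.1
δP = √(18.2) = 4.27 mm
P = 206.1 mm, so δP/P = 4.27/206.1 = 0.0207.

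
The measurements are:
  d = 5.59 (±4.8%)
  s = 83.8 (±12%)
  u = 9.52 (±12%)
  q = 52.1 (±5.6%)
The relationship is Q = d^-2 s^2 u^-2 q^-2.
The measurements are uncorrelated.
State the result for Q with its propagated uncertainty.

Relative error in a monomial: (δQ/Q)² = Σ (nᵢ · δxᵢ/xᵢ)².
  (-2·δd/d)² = (-2×0.0480)² = 0.00922;  (2·δs/s)² = (2×0.120)² = 0.0576;  (-2·δu/u)² = (-2×0.120)² = 0.0576;  (-2·δq/q)² = (-2×0.0560)² = 0.0125
δQ/Q = √(0.137) = 0.370
Q = 0.000914, so δQ = 0.370 × 0.000914 = 0.000338.

0.000914 ± 0.000338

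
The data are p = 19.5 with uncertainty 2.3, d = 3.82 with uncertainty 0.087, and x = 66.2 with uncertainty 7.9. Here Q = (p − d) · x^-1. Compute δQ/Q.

Let u = p − d = 15.7. δu = √(δp² + δd²) = √(5.29 + 0.00757) = 2.30, so δu/u = 0.147.
Q is then a monomial in u, x:
δQ/Q = √((δu/u)² + (-1·δx/x)²) = √(0.0215 + 0.0142) = 0.189

0.189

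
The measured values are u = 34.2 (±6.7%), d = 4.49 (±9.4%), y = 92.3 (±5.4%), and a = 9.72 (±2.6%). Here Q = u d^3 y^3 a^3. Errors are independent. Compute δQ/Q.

0.341

Products/powers → add relative errors in quadrature, weighted by exponent:
  (1·δu/u)² = (1×0.0670)² = 0.00449;  (3·δd/d)² = (3×0.0940)² = 0.0795;  (3·δy/y)² = (3×0.0540)² = 0.0262;  (3·δa/a)² = (3×0.0260)² = 0.00608
δQ/Q = √(0.116) = 0.341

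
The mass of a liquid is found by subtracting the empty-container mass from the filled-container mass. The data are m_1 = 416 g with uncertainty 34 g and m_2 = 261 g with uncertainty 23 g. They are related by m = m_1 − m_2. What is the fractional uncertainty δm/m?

0.265

For a sum/difference, combine absolute errors in quadrature:
  (δm_1)² = 1160;  (δm_2)² = 529
δm = √(1680) = 41.0 g
m = 155 g, so δm/m = 41.0/155 = 0.265.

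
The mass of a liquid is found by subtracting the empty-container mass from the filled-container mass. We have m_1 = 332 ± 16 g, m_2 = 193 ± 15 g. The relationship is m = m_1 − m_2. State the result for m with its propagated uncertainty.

Absolute uncertainties add in quadrature for a linear combination:
  (δm_1)² = 256;  (δm_2)² = 225
δm = √(481) = 21.9 g
m = 139 g.

139 ± 21.9 g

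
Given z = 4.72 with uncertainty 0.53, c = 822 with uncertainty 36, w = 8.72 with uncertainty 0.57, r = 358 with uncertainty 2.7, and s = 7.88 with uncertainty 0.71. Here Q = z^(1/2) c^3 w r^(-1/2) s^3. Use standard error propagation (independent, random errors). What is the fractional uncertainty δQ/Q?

Products/powers → add relative errors in quadrature, weighted by exponent:
  (½·δz/z)² = (0.5×0.112)² = 0.00315;  (3·δc/c)² = (3×0.0438)² = 0.0173;  (1·δw/w)² = (1×0.0654)² = 0.00427;  (−½·δr/r)² = (-0.5×0.00754)² = 1.42e-05;  (3·δs/s)² = (3×0.0901)² = 0.0731
δQ/Q = √(0.0978) = 0.313

0.313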